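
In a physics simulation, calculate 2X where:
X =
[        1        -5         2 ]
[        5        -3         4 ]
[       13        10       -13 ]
2X =
[        2       -10         4 ]
[       10        -6         8 ]
[       26        20       -26 ]

Scalar multiplication is elementwise: (2X)[i][j] = 2 * X[i][j].
  (2X)[0][0] = 2 * (1) = 2
  (2X)[0][1] = 2 * (-5) = -10
  (2X)[0][2] = 2 * (2) = 4
  (2X)[1][0] = 2 * (5) = 10
  (2X)[1][1] = 2 * (-3) = -6
  (2X)[1][2] = 2 * (4) = 8
  (2X)[2][0] = 2 * (13) = 26
  (2X)[2][1] = 2 * (10) = 20
  (2X)[2][2] = 2 * (-13) = -26
2X =
[        2       -10         4 ]
[       10        -6         8 ]
[       26        20       -26 ]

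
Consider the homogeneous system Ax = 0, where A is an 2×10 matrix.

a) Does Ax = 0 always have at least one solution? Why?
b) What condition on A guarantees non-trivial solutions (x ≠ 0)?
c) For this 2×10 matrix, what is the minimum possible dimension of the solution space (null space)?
a) Yes, x = 0 is always a solution. b) When A has linearly dependent columns (rank < n). c) Minimum nullity = 8.

a) x = 0 satisfies A·0 = 0, so the zero vector is always a solution.
b) Non-trivial solutions exist iff the columns of A are linearly dependent, equivalently rank(A) < n (the number of columns).
c) By rank-nullity, rank(A) + nullity(A) = n = 10. Since A has only 2 rows, rank(A) ≤ 2, so nullity(A) ≥ 10 - 2 = 8.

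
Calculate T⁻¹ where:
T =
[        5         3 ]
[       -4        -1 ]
det(T) = 7
T⁻¹ =
[     -1/7      -3/7 ]
[      4/7       5/7 ]

For a 2×2 matrix T = [[a, b], [c, d]] with det(T) ≠ 0, T⁻¹ = (1/det(T)) * [[d, -b], [-c, a]].
det(T) = (5)*(-1) - (3)*(-4) = -5 + 12 = 7.
T⁻¹ = (1/7) * [[-1, -3], [4, 5]].
Dividing each entry by 7 and reducing:
T⁻¹ =
[     -1/7      -3/7 ]
[      4/7       5/7 ]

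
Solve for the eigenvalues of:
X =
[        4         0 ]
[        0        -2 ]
λ = -2, 4

Solve det(X - λI) = 0. For a 2×2 matrix the characteristic equation is λ² - (trace)λ + det = 0.
trace(X) = a + d = 4 - 2 = 2.
det(X) = a*d - b*c = (4)*(-2) - (0)*(0) = -8 - 0 = -8.
Characteristic equation: λ² - (2)λ + (-8) = 0.
Discriminant = (2)² - 4*(-8) = 4 + 32 = 36.
λ = (2 ± √36) / 2 = (2 ± 6) / 2 = -2, 4.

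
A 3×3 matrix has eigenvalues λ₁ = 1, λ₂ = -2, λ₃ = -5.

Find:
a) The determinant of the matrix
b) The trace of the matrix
det = 10, trace = -6

Two standard eigenvalue identities:
- det(A) equals the product of the eigenvalues (counted with multiplicity).
- trace(A) equals the sum of the eigenvalues.
det(A) = (1)*(-2)*(-5) = 10.
trace(A) = 1 - 2 - 5 = -6.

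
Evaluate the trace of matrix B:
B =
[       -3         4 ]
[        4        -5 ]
tr(B) = -3 - 5 = -8

The trace of a square matrix is the sum of its diagonal entries.
Diagonal entries of B: B[0][0] = -3, B[1][1] = -5.
tr(B) = -3 - 5 = -8.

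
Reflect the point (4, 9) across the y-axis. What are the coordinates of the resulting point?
(-4, 9)

Reflection across y-axis: (4, 9) → (-4, 9)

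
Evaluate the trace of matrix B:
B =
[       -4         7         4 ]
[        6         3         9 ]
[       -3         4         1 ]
tr(B) = -4 + 3 + 1 = 0

The trace of a square matrix is the sum of its diagonal entries.
Diagonal entries of B: B[0][0] = -4, B[1][1] = 3, B[2][2] = 1.
tr(B) = -4 + 3 + 1 = 0.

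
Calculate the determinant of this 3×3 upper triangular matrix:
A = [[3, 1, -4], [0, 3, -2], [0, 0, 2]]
18

The determinant of a triangular matrix is the product of its diagonal entries (the off-diagonal entries above the diagonal do not affect it).
det(A) = (3) * (3) * (2) = 18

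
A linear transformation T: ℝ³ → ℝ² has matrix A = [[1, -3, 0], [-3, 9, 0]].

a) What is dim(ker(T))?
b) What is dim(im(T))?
dim(ker) = 2, dim(im) = 1

Observe that row 2 = -3 × row 1 (so the rows are linearly dependent).
Thus rank(A) = 1 (only one linearly independent row).
dim(im(T)) = rank(A) = 1.
By the rank-nullity theorem applied to T: ℝ³ → ℝ², rank(A) + nullity(A) = 3 (the domain dimension), so dim(ker(T)) = 3 - 1 = 2.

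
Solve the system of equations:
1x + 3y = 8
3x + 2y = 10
x = 2, y = 2

Use elimination (row reduction):
Equation 1: 1x + 3y = 8.
Equation 2: 3x + 2y = 10.
Multiply Eq1 by 3 and Eq2 by 1: 3x + 9y = 24;  3x + 2y = 10.
Subtract: (-7)y = -14, so y = 2.
Back-substitute into Eq1: 1x + 3*(2) = 8, so x = 2.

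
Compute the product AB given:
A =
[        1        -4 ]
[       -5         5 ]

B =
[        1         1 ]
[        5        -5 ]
AB =
[      -19        21 ]
[       20       -30 ]

Matrix multiplication: (AB)[i][j] = sum over k of A[i][k] * B[k][j].
  (AB)[0][0] = (1)*(1) + (-4)*(5) = -19
  (AB)[0][1] = (1)*(1) + (-4)*(-5) = 21
  (AB)[1][0] = (-5)*(1) + (5)*(5) = 20
  (AB)[1][1] = (-5)*(1) + (5)*(-5) = -30
AB =
[      -19        21 ]
[       20       -30 ]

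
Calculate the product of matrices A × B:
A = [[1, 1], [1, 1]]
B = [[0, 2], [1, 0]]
[[1, 2], [1, 2]]

Matrix multiplication:
C[0][0] = 1×0 + 1×1 = 1
C[0][1] = 1×2 + 1×0 = 2
C[1][0] = 1×0 + 1×1 = 1
C[1][1] = 1×2 + 1×0 = 2
Result: [[1, 2], [1, 2]]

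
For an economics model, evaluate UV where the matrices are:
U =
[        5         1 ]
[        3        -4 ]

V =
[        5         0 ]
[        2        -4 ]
UV =
[       27        -4 ]
[        7        16 ]

Matrix multiplication: (UV)[i][j] = sum over k of U[i][k] * V[k][j].
  (UV)[0][0] = (5)*(5) + (1)*(2) = 27
  (UV)[0][1] = (5)*(0) + (1)*(-4) = -4
  (UV)[1][0] = (3)*(5) + (-4)*(2) = 7
  (UV)[1][1] = (3)*(0) + (-4)*(-4) = 16
UV =
[       27        -4 ]
[        7        16 ]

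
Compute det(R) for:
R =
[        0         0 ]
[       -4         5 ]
det(R) = 0

For a 2×2 matrix [[a, b], [c, d]], det = a*d - b*c.
det(R) = (0)*(5) - (0)*(-4) = 0 - 0 = 0.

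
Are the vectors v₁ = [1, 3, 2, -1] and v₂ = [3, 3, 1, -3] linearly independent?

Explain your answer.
Yes, linearly independent

Two vectors are linearly dependent iff one is a scalar multiple of the other.
No single scalar k satisfies v₂ = k·v₁ (the ratios of corresponding entries disagree), so v₁ and v₂ are linearly independent.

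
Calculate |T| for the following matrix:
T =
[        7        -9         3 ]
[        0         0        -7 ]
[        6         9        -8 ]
det(T) = 819

Expand along row 0 (cofactor expansion): det(T) = a*(e*i - f*h) - b*(d*i - f*g) + c*(d*h - e*g), where the 3×3 is [[a, b, c], [d, e, f], [g, h, i]].
Minor M_00 = (0)*(-8) - (-7)*(9) = 0 + 63 = 63.
Minor M_01 = (0)*(-8) - (-7)*(6) = 0 + 42 = 42.
Minor M_02 = (0)*(9) - (0)*(6) = 0 - 0 = 0.
det(T) = (7)*(63) - (-9)*(42) + (3)*(0) = 441 + 378 + 0 = 819.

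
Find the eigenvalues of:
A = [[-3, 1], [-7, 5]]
λ = -2, 4

Solve det(A - λI) = 0. For a 2×2 matrix this is λ² - (trace)λ + det = 0.
trace(A) = -3 + 5 = 2.
det(A) = (-3)*(5) - (1)*(-7) = -15 + 7 = -8.
Characteristic equation: λ² - (2)λ + (-8) = 0.
Discriminant: (2)² - 4*(-8) = 4 + 32 = 36.
Roots: λ = (2 ± √36) / 2 = -2, 4.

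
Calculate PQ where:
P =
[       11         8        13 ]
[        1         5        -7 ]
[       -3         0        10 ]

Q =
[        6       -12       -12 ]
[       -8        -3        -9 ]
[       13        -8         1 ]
PQ =
[      171      -260      -191 ]
[     -125        29       -64 ]
[      112       -44        46 ]

Matrix multiplication: (PQ)[i][j] = sum over k of P[i][k] * Q[k][j].
  (PQ)[0][0] = (11)*(6) + (8)*(-8) + (13)*(13) = 171
  (PQ)[0][1] = (11)*(-12) + (8)*(-3) + (13)*(-8) = -260
  (PQ)[0][2] = (11)*(-12) + (8)*(-9) + (13)*(1) = -191
  (PQ)[1][0] = (1)*(6) + (5)*(-8) + (-7)*(13) = -125
  (PQ)[1][1] = (1)*(-12) + (5)*(-3) + (-7)*(-8) = 29
  (PQ)[1][2] = (1)*(-12) + (5)*(-9) + (-7)*(1) = -64
  (PQ)[2][0] = (-3)*(6) + (0)*(-8) + (10)*(13) = 112
  (PQ)[2][1] = (-3)*(-12) + (0)*(-3) + (10)*(-8) = -44
  (PQ)[2][2] = (-3)*(-12) + (0)*(-9) + (10)*(1) = 46
PQ =
[      171      -260      -191 ]
[     -125        29       -64 ]
[      112       -44        46 ]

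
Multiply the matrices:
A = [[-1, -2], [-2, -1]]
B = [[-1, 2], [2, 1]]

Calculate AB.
[[-3, -4], [0, -5]]

Each entry (i,j) of AB = sum over k of A[i][k]*B[k][j].
(AB)[0][0] = (-1)*(-1) + (-2)*(2) = -3
(AB)[0][1] = (-1)*(2) + (-2)*(1) = -4
(AB)[1][0] = (-2)*(-1) + (-1)*(2) = 0
(AB)[1][1] = (-2)*(2) + (-1)*(1) = -5
AB = [[-3, -4], [0, -5]]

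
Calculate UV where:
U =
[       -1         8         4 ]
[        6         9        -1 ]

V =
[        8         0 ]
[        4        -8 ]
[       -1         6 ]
UV =
[       20       -40 ]
[       85       -78 ]

Matrix multiplication: (UV)[i][j] = sum over k of U[i][k] * V[k][j].
  (UV)[0][0] = (-1)*(8) + (8)*(4) + (4)*(-1) = 20
  (UV)[0][1] = (-1)*(0) + (8)*(-8) + (4)*(6) = -40
  (UV)[1][0] = (6)*(8) + (9)*(4) + (-1)*(-1) = 85
  (UV)[1][1] = (6)*(0) + (9)*(-8) + (-1)*(6) = -78
UV =
[       20       -40 ]
[       85       -78 ]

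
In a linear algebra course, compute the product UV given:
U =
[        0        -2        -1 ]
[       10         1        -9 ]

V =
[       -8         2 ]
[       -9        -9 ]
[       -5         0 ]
UV =
[       23        18 ]
[      -44        11 ]

Matrix multiplication: (UV)[i][j] = sum over k of U[i][k] * V[k][j].
  (UV)[0][0] = (0)*(-8) + (-2)*(-9) + (-1)*(-5) = 23
  (UV)[0][1] = (0)*(2) + (-2)*(-9) + (-1)*(0) = 18
  (UV)[1][0] = (10)*(-8) + (1)*(-9) + (-9)*(-5) = -44
  (UV)[1][1] = (10)*(2) + (1)*(-9) + (-9)*(0) = 11
UV =
[       23        18 ]
[      -44        11 ]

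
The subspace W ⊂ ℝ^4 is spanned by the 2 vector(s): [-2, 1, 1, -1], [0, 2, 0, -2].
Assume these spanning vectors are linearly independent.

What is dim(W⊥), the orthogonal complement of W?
dim(W⊥) = 2

For any subspace W of ℝ^n, dim(W) + dim(W⊥) = n (the whole-space dimension).
Here the given 2 vectors are linearly independent, so dim(W) = 2.
Thus dim(W⊥) = n - dim(W) = 4 - 2 = 2.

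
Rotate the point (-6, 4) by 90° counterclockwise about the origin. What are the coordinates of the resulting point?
(-4, -6)

Rotation matrix R(θ) = [[cos θ, -sin θ], [sin θ, cos θ]]; for θ = 90°:
R = [[0, -1], [1, 0]]
Result: R × [-6, 4]ᵀ = [0·-6 + (-1)·4, 1·-6 + (0)·4]ᵀ = (-4, -6)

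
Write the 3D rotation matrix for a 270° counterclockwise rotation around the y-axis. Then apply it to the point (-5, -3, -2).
R = [[0, 0, -1], [0, 1, 0], [1, 0, 0]]; R·(-5, -3, -2) = (2, -3, -5)

Rotation matrix for 270° around y-axis:
cos(270°) = 0, sin(270°) = -1
R = [[0, 0, -1], [0, 1, 0], [1, 0, 0]]
Apply to (-5, -3, -2): R·[-5, -3, -2]ᵀ = (2, -3, -5)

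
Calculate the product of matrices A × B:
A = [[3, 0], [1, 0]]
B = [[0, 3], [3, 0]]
[[0, 9], [0, 3]]

Matrix multiplication:
C[0][0] = 3×0 + 0×3 = 0
C[0][1] = 3×3 + 0×0 = 9
C[1][0] = 1×0 + 0×3 = 0
C[1][1] = 1×3 + 0×0 = 3
Result: [[0, 9], [0, 3]]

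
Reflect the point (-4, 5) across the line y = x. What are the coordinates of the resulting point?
(5, -4)

Reflection across line y = x: (-4, 5) → (5, -4)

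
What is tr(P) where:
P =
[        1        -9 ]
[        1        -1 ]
tr(P) = 1 - 1 = 0

The trace of a square matrix is the sum of its diagonal entries.
Diagonal entries of P: P[0][0] = 1, P[1][1] = -1.
tr(P) = 1 - 1 = 0.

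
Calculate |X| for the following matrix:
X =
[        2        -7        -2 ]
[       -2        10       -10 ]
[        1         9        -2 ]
det(X) = 294

Expand along row 0 (cofactor expansion): det(X) = a*(e*i - f*h) - b*(d*i - f*g) + c*(d*h - e*g), where the 3×3 is [[a, b, c], [d, e, f], [g, h, i]].
Minor M_00 = (10)*(-2) - (-10)*(9) = -20 + 90 = 70.
Minor M_01 = (-2)*(-2) - (-10)*(1) = 4 + 10 = 14.
Minor M_02 = (-2)*(9) - (10)*(1) = -18 - 10 = -28.
det(X) = (2)*(70) - (-7)*(14) + (-2)*(-28) = 140 + 98 + 56 = 294.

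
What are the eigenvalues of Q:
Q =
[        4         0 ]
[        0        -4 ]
λ = -4, 4

Solve det(Q - λI) = 0. For a 2×2 matrix the characteristic equation is λ² - (trace)λ + det = 0.
trace(Q) = a + d = 4 - 4 = 0.
det(Q) = a*d - b*c = (4)*(-4) - (0)*(0) = -16 - 0 = -16.
Characteristic equation: λ² - (0)λ + (-16) = 0.
Discriminant = (0)² - 4*(-16) = 0 + 64 = 64.
λ = (0 ± √64) / 2 = (0 ± 8) / 2 = -4, 4.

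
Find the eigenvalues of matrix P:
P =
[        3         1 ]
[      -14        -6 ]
λ = -4, 1

Solve det(P - λI) = 0. For a 2×2 matrix the characteristic equation is λ² - (trace)λ + det = 0.
trace(P) = a + d = 3 - 6 = -3.
det(P) = a*d - b*c = (3)*(-6) - (1)*(-14) = -18 + 14 = -4.
Characteristic equation: λ² - (-3)λ + (-4) = 0.
Discriminant = (-3)² - 4*(-4) = 9 + 16 = 25.
λ = (-3 ± √25) / 2 = (-3 ± 5) / 2 = -4, 1.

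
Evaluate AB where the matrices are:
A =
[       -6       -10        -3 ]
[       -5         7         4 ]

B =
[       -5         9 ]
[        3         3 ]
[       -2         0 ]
AB =
[        6       -84 ]
[       38       -24 ]

Matrix multiplication: (AB)[i][j] = sum over k of A[i][k] * B[k][j].
  (AB)[0][0] = (-6)*(-5) + (-10)*(3) + (-3)*(-2) = 6
  (AB)[0][1] = (-6)*(9) + (-10)*(3) + (-3)*(0) = -84
  (AB)[1][0] = (-5)*(-5) + (7)*(3) + (4)*(-2) = 38
  (AB)[1][1] = (-5)*(9) + (7)*(3) + (4)*(0) = -24
AB =
[        6       -84 ]
[       38       -24 ]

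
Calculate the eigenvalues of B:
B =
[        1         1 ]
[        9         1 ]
λ = -2, 4

Solve det(B - λI) = 0. For a 2×2 matrix the characteristic equation is λ² - (trace)λ + det = 0.
trace(B) = a + d = 1 + 1 = 2.
det(B) = a*d - b*c = (1)*(1) - (1)*(9) = 1 - 9 = -8.
Characteristic equation: λ² - (2)λ + (-8) = 0.
Discriminant = (2)² - 4*(-8) = 4 + 32 = 36.
λ = (2 ± √36) / 2 = (2 ± 6) / 2 = -2, 4.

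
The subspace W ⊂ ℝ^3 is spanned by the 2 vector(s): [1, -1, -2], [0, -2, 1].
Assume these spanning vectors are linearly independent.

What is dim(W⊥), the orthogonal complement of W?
dim(W⊥) = 1

For any subspace W of ℝ^n, dim(W) + dim(W⊥) = n (the whole-space dimension).
Here the given 2 vectors are linearly independent, so dim(W) = 2.
Thus dim(W⊥) = n - dim(W) = 3 - 2 = 1.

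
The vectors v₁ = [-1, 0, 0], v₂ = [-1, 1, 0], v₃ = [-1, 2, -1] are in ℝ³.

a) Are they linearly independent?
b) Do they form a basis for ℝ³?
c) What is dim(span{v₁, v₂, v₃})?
Yes independent, yes basis, dim = 3

Stack v₁, v₂, v₃ as rows of a 3×3 matrix.
[[-1, 0, 0]; [-1, 1, 0]; [-1, 2, -1]] is already lower triangular with nonzero diagonal entries (-1, 1, -1), so its determinant is the product of the diagonal entries, det = (-1)·(1)·(-1) = 1 ≠ 0, and the rows are linearly independent.
Three linearly independent vectors in ℝ³ form a basis for ℝ³, so dim(span{v₁,v₂,v₃}) = 3.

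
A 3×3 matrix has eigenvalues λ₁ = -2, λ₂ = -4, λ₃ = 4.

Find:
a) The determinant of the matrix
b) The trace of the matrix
det = 32, trace = -2

Two standard eigenvalue identities:
- det(A) equals the product of the eigenvalues (counted with multiplicity).
- trace(A) equals the sum of the eigenvalues.
det(A) = (-2)*(-4)*(4) = 32.
trace(A) = -2 - 4 + 4 = -2.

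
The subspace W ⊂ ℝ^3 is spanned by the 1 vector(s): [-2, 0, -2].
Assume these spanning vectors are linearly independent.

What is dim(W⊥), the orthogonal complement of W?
dim(W⊥) = 2

For any subspace W of ℝ^n, dim(W) + dim(W⊥) = n (the whole-space dimension).
Here the given 1 vectors are linearly independent, so dim(W) = 1.
Thus dim(W⊥) = n - dim(W) = 3 - 1 = 2.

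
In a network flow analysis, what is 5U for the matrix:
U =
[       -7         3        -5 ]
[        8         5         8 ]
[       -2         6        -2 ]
5U =
[      -35        15       -25 ]
[       40        25        40 ]
[      -10        30       -10 ]

Scalar multiplication is elementwise: (5U)[i][j] = 5 * U[i][j].
  (5U)[0][0] = 5 * (-7) = -35
  (5U)[0][1] = 5 * (3) = 15
  (5U)[0][2] = 5 * (-5) = -25
  (5U)[1][0] = 5 * (8) = 40
  (5U)[1][1] = 5 * (5) = 25
  (5U)[1][2] = 5 * (8) = 40
  (5U)[2][0] = 5 * (-2) = -10
  (5U)[2][1] = 5 * (6) = 30
  (5U)[2][2] = 5 * (-2) = -10
5U =
[      -35        15       -25 ]
[       40        25        40 ]
[      -10        30       -10 ]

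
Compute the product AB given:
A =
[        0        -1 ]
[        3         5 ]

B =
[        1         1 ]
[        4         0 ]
AB =
[       -4         0 ]
[       23         3 ]

Matrix multiplication: (AB)[i][j] = sum over k of A[i][k] * B[k][j].
  (AB)[0][0] = (0)*(1) + (-1)*(4) = -4
  (AB)[0][1] = (0)*(1) + (-1)*(0) = 0
  (AB)[1][0] = (3)*(1) + (5)*(4) = 23
  (AB)[1][1] = (3)*(1) + (5)*(0) = 3
AB =
[       -4         0 ]
[       23         3 ]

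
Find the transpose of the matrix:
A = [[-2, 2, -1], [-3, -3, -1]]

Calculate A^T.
[[-2, -3], [2, -3], [-1, -1]]

The transpose sends entry (i,j) to (j,i); rows become columns.
Row 0 of A: [-2, 2, -1] -> column 0 of A^T.
Row 1 of A: [-3, -3, -1] -> column 1 of A^T.
A^T = [[-2, -3], [2, -3], [-1, -1]]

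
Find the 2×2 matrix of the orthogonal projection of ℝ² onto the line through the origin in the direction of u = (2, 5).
[[4/29, 10/29], [10/29, 25/29]]

The orthogonal projection onto the line spanned by a nonzero vector u = (a, b) has matrix P = (u uᵀ) / (uᵀ u) = (1/(a² + b²)) · [[a², ab], [ab, b²]].
Here u = (2, 5), so a² + b² = 4 + 25 = 29.
P = (1/29) · [[4, 10], [10, 25]] = [[4/29, 10/29], [10/29, 25/29]].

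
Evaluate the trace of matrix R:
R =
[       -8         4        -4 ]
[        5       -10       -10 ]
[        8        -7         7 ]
tr(R) = -8 - 10 + 7 = -11

The trace of a square matrix is the sum of its diagonal entries.
Diagonal entries of R: R[0][0] = -8, R[1][1] = -10, R[2][2] = 7.
tr(R) = -8 - 10 + 7 = -11.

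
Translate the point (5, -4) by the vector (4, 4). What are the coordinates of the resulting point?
(9, 0)

Translation by (4, 4):
x' = 5 + 4 = 9
y' = -4 + 4 = 0
Homogeneous matrix: [[1, 0, 4], [0, 1, 4], [0, 0, 1]]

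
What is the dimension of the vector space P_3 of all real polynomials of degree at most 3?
Dimension = 4

A polynomial of degree at most 3 can be written as a₀ + a₁x + a₂x² + a₃x³, with 4 free coefficients a₀, a₁, a₂, a₃.
The set {1, x, x², x³} is a basis: it spans P_3 (every such polynomial is a linear combination of these) and is linearly independent (a polynomial is zero iff all its coefficients are zero).
Therefore dim(P_3) = 3 + 1 = 4.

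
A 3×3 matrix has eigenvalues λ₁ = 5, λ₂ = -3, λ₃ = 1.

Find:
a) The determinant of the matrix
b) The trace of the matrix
det = -15, trace = 3

Two standard eigenvalue identities:
- det(A) equals the product of the eigenvalues (counted with multiplicity).
- trace(A) equals the sum of the eigenvalues.
det(A) = (5)*(-3)*(1) = -15.
trace(A) = 5 - 3 + 1 = 3.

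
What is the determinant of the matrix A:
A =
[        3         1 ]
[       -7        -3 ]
det(A) = -2

For a 2×2 matrix [[a, b], [c, d]], det = a*d - b*c.
det(A) = (3)*(-3) - (1)*(-7) = -9 + 7 = -2.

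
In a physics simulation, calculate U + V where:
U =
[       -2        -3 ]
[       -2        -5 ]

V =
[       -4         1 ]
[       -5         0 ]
U + V =
[       -6        -2 ]
[       -7        -5 ]

Matrix addition is elementwise: (U+V)[i][j] = U[i][j] + V[i][j].
  (U+V)[0][0] = (-2) + (-4) = -6
  (U+V)[0][1] = (-3) + (1) = -2
  (U+V)[1][0] = (-2) + (-5) = -7
  (U+V)[1][1] = (-5) + (0) = -5
U + V =
[       -6        -2 ]
[       -7        -5 ]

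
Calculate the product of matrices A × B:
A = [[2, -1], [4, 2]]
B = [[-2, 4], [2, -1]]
[[-6, 9], [-4, 14]]

Matrix multiplication:
C[0][0] = 2×-2 + -1×2 = -6
C[0][1] = 2×4 + -1×-1 = 9
C[1][0] = 4×-2 + 2×2 = -4
C[1][1] = 4×4 + 2×-1 = 14
Result: [[-6, 9], [-4, 14]]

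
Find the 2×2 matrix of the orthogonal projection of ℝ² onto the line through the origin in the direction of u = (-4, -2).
[[4/5, 2/5], [2/5, 1/5]]

The orthogonal projection onto the line spanned by a nonzero vector u = (a, b) has matrix P = (u uᵀ) / (uᵀ u) = (1/(a² + b²)) · [[a², ab], [ab, b²]].
Here u = (-4, -2), so a² + b² = 16 + 4 = 20.
P = (1/20) · [[16, 8], [8, 4]] = [[4/5, 2/5], [2/5, 1/5]].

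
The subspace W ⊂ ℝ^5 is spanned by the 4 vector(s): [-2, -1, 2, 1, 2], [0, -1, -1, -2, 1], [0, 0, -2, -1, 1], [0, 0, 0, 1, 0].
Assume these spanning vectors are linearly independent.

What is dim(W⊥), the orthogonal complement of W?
dim(W⊥) = 1

For any subspace W of ℝ^n, dim(W) + dim(W⊥) = n (the whole-space dimension).
Here the given 4 vectors are linearly independent, so dim(W) = 4.
Thus dim(W⊥) = n - dim(W) = 5 - 4 = 1.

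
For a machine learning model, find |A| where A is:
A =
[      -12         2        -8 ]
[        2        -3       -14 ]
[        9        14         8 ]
det(A) = -2788

Expand along row 0 (cofactor expansion): det(A) = a*(e*i - f*h) - b*(d*i - f*g) + c*(d*h - e*g), where the 3×3 is [[a, b, c], [d, e, f], [g, h, i]].
Minor M_00 = (-3)*(8) - (-14)*(14) = -24 + 196 = 172.
Minor M_01 = (2)*(8) - (-14)*(9) = 16 + 126 = 142.
Minor M_02 = (2)*(14) - (-3)*(9) = 28 + 27 = 55.
det(A) = (-12)*(172) - (2)*(142) + (-8)*(55) = -2064 - 284 - 440 = -2788.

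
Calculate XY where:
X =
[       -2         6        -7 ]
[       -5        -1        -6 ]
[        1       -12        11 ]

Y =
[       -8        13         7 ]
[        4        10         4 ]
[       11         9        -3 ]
XY =
[      -37       -29        31 ]
[      -30      -129       -21 ]
[       65        -8       -74 ]

Matrix multiplication: (XY)[i][j] = sum over k of X[i][k] * Y[k][j].
  (XY)[0][0] = (-2)*(-8) + (6)*(4) + (-7)*(11) = -37
  (XY)[0][1] = (-2)*(13) + (6)*(10) + (-7)*(9) = -29
  (XY)[0][2] = (-2)*(7) + (6)*(4) + (-7)*(-3) = 31
  (XY)[1][0] = (-5)*(-8) + (-1)*(4) + (-6)*(11) = -30
  (XY)[1][1] = (-5)*(13) + (-1)*(10) + (-6)*(9) = -129
  (XY)[1][2] = (-5)*(7) + (-1)*(4) + (-6)*(-3) = -21
  (XY)[2][0] = (1)*(-8) + (-12)*(4) + (11)*(11) = 65
  (XY)[2][1] = (1)*(13) + (-12)*(10) + (11)*(9) = -8
  (XY)[2][2] = (1)*(7) + (-12)*(4) + (11)*(-3) = -74
XY =
[      -37       -29        31 ]
[      -30      -129       -21 ]
[       65        -8       -74 ]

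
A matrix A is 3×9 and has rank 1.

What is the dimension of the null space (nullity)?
8

The rank-nullity theorem for an m×n matrix states:
rank(A) + nullity(A) = n (the number of columns).
Here n = 9 and rank(A) = 1, so nullity(A) = 9 - 1 = 8.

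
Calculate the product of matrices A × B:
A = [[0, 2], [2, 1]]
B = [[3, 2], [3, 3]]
[[6, 6], [9, 7]]

Matrix multiplication:
C[0][0] = 0×3 + 2×3 = 6
C[0][1] = 0×2 + 2×3 = 6
C[1][0] = 2×3 + 1×3 = 9
C[1][1] = 2×2 + 1×3 = 7
Result: [[6, 6], [9, 7]]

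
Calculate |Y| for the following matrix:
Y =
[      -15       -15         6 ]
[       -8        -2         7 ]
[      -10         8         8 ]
det(Y) = 666

Expand along row 0 (cofactor expansion): det(Y) = a*(e*i - f*h) - b*(d*i - f*g) + c*(d*h - e*g), where the 3×3 is [[a, b, c], [d, e, f], [g, h, i]].
Minor M_00 = (-2)*(8) - (7)*(8) = -16 - 56 = -72.
Minor M_01 = (-8)*(8) - (7)*(-10) = -64 + 70 = 6.
Minor M_02 = (-8)*(8) - (-2)*(-10) = -64 - 20 = -84.
det(Y) = (-15)*(-72) - (-15)*(6) + (6)*(-84) = 1080 + 90 - 504 = 666.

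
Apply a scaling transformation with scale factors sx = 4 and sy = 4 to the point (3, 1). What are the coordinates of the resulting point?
(12, 4)

Scaling matrix:
[[4, 0], [0, 4]]
Result: (3 × 4, 1 × 4) = (12, 4)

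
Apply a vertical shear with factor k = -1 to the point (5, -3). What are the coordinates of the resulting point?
(5, -8)

Shear matrix for vertical shear with factor k = -1:
[[1, 0], [-1, 1]]
Result: (5, -3) → (5, -8)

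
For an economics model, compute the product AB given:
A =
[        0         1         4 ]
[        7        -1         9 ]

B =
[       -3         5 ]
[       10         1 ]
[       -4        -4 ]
AB =
[       -6       -15 ]
[      -67        -2 ]

Matrix multiplication: (AB)[i][j] = sum over k of A[i][k] * B[k][j].
  (AB)[0][0] = (0)*(-3) + (1)*(10) + (4)*(-4) = -6
  (AB)[0][1] = (0)*(5) + (1)*(1) + (4)*(-4) = -15
  (AB)[1][0] = (7)*(-3) + (-1)*(10) + (9)*(-4) = -67
  (AB)[1][1] = (7)*(5) + (-1)*(1) + (9)*(-4) = -2
AB =
[       -6       -15 ]
[      -67        -2 ]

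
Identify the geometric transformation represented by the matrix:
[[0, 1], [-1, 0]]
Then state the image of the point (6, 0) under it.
rotation by 90° clockwise (i.e., 270° counterclockwise); image of (6, 0) is (0, -6)

This matches the form [[cos θ, -sin θ], [sin θ, cos θ]] of a rotation matrix; reading off cos θ and sin θ gives the angle.
The matrix [[0, 1], [-1, 0]] represents: rotation by 90° clockwise (i.e., 270° counterclockwise).
Applying it to (6, 0): [0·6 + 1·0, -1·6 + 0·0] = (0, -6).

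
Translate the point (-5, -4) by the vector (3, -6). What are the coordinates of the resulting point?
(-2, -10)

Translation by (3, -6):
x' = -5 + 3 = -2
y' = -4 + -6 = -10
Homogeneous matrix: [[1, 0, 3], [0, 1, -6], [0, 0, 1]]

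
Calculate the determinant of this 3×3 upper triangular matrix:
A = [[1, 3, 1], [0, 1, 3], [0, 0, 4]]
4

The determinant of a triangular matrix is the product of its diagonal entries (the off-diagonal entries above the diagonal do not affect it).
det(A) = (1) * (1) * (4) = 4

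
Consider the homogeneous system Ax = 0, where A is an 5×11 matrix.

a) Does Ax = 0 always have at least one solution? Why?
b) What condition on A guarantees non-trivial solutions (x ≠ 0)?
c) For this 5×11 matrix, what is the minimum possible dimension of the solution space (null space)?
a) Yes, x = 0 is always a solution. b) When A has linearly dependent columns (rank < n). c) Minimum nullity = 6.

a) x = 0 satisfies A·0 = 0, so the zero vector is always a solution.
b) Non-trivial solutions exist iff the columns of A are linearly dependent, equivalently rank(A) < n (the number of columns).
c) By rank-nullity, rank(A) + nullity(A) = n = 11. Since A has only 5 rows, rank(A) ≤ 5, so nullity(A) ≥ 11 - 5 = 6.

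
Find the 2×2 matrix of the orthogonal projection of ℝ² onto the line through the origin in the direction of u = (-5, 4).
[[25/41, -20/41], [-20/41, 16/41]]

The orthogonal projection onto the line spanned by a nonzero vector u = (a, b) has matrix P = (u uᵀ) / (uᵀ u) = (1/(a² + b²)) · [[a², ab], [ab, b²]].
Here u = (-5, 4), so a² + b² = 25 + 16 = 41.
P = (1/41) · [[25, -20], [-20, 16]] = [[25/41, -20/41], [-20/41, 16/41]].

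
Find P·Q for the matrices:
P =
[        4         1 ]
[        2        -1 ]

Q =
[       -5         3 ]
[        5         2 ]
PQ =
[      -15        14 ]
[      -15         4 ]

Matrix multiplication: (PQ)[i][j] = sum over k of P[i][k] * Q[k][j].
  (PQ)[0][0] = (4)*(-5) + (1)*(5) = -15
  (PQ)[0][1] = (4)*(3) + (1)*(2) = 14
  (PQ)[1][0] = (2)*(-5) + (-1)*(5) = -15
  (PQ)[1][1] = (2)*(3) + (-1)*(2) = 4
PQ =
[      -15        14 ]
[      -15         4 ]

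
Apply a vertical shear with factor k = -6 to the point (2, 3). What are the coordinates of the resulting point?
(2, -9)

Shear matrix for vertical shear with factor k = -6:
[[1, 0], [-6, 1]]
Result: (2, 3) → (2, -9)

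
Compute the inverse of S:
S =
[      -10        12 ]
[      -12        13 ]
det(S) = 14
S⁻¹ =
[    13/14      -6/7 ]
[      6/7      -5/7 ]

For a 2×2 matrix S = [[a, b], [c, d]] with det(S) ≠ 0, S⁻¹ = (1/det(S)) * [[d, -b], [-c, a]].
det(S) = (-10)*(13) - (12)*(-12) = -130 + 144 = 14.
S⁻¹ = (1/14) * [[13, -12], [12, -10]].
Dividing each entry by 14 and reducing:
S⁻¹ =
[    13/14      -6/7 ]
[      6/7      -5/7 ]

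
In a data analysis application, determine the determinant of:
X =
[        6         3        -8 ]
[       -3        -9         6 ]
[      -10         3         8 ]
det(X) = 144

Expand along row 0 (cofactor expansion): det(X) = a*(e*i - f*h) - b*(d*i - f*g) + c*(d*h - e*g), where the 3×3 is [[a, b, c], [d, e, f], [g, h, i]].
Minor M_00 = (-9)*(8) - (6)*(3) = -72 - 18 = -90.
Minor M_01 = (-3)*(8) - (6)*(-10) = -24 + 60 = 36.
Minor M_02 = (-3)*(3) - (-9)*(-10) = -9 - 90 = -99.
det(X) = (6)*(-90) - (3)*(36) + (-8)*(-99) = -540 - 108 + 792 = 144.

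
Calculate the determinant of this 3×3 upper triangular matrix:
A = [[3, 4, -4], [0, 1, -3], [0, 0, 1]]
3

The determinant of a triangular matrix is the product of its diagonal entries (the off-diagonal entries above the diagonal do not affect it).
det(A) = (3) * (1) * (1) = 3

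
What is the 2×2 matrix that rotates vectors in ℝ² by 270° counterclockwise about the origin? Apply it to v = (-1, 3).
R = [[0, 1], [-1, 0]]; R·v = (3, 1)

A counterclockwise rotation by angle θ in ℝ² has matrix R(θ) = [[cos θ, -sin θ], [sin θ, cos θ]].
For θ = 270°: cos θ = 0, sin θ = -1.
R(270°) = [[0, 1], [-1, 0]].
R·v = [0·-1 + (1)·3, -1·-1 + 0·3] = (3, 1).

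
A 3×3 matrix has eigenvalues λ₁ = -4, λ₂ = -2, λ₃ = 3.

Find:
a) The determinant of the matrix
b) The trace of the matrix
det = 24, trace = -3

Two standard eigenvalue identities:
- det(A) equals the product of the eigenvalues (counted with multiplicity).
- trace(A) equals the sum of the eigenvalues.
det(A) = (-4)*(-2)*(3) = 24.
trace(A) = -4 - 2 + 3 = -3.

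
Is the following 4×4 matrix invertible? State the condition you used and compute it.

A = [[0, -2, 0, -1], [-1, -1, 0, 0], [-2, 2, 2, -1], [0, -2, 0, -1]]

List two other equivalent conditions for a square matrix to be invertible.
No, not invertible; det(A) = 0 (two rows are equal, so the rows are linearly dependent). Equivalent conditions (failing for this A): rank(A) < 4; Ax = 0 has non-trivial solutions; 0 is an eigenvalue; the columns are linearly dependent.

To check invertibility, compute det(A).
In this matrix, row 0 and the last row are identical, so one row is a scalar multiple of another and the rows are linearly dependent.
A matrix with linearly dependent rows has det = 0 and is not invertible.
Equivalent failed conditions:
- rank(A) < 4.
- Ax = 0 has non-trivial solutions.
- 0 is an eigenvalue.
- The columns are linearly dependent.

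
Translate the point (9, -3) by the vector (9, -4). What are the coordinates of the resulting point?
(18, -7)

Translation by (9, -4):
x' = 9 + 9 = 18
y' = -3 + -4 = -7
Homogeneous matrix: [[1, 0, 9], [0, 1, -4], [0, 0, 1]]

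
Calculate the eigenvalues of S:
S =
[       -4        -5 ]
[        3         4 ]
λ = -1, 1

Solve det(S - λI) = 0. For a 2×2 matrix the characteristic equation is λ² - (trace)λ + det = 0.
trace(S) = a + d = -4 + 4 = 0.
det(S) = a*d - b*c = (-4)*(4) - (-5)*(3) = -16 + 15 = -1.
Characteristic equation: λ² - (0)λ + (-1) = 0.
Discriminant = (0)² - 4*(-1) = 0 + 4 = 4.
λ = (0 ± √4) / 2 = (0 ± 2) / 2 = -1, 1.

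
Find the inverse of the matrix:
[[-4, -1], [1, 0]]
[[0, 1], [-1, -4]]

For [[a,b],[c,d]], inverse = (1/det)·[[d,-b],[-c,a]]
det = -4·0 - -1·1 = 1
Inverse = (1/1)·[[0, 1], [-1, -4]]
        = [[0, 1], [-1, -4]]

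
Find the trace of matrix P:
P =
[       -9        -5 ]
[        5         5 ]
tr(P) = -9 + 5 = -4

The trace of a square matrix is the sum of its diagonal entries.
Diagonal entries of P: P[0][0] = -9, P[1][1] = 5.
tr(P) = -9 + 5 = -4.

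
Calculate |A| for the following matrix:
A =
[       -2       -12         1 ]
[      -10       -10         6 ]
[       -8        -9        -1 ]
det(A) = 578

Expand along row 0 (cofactor expansion): det(A) = a*(e*i - f*h) - b*(d*i - f*g) + c*(d*h - e*g), where the 3×3 is [[a, b, c], [d, e, f], [g, h, i]].
Minor M_00 = (-10)*(-1) - (6)*(-9) = 10 + 54 = 64.
Minor M_01 = (-10)*(-1) - (6)*(-8) = 10 + 48 = 58.
Minor M_02 = (-10)*(-9) - (-10)*(-8) = 90 - 80 = 10.
det(A) = (-2)*(64) - (-12)*(58) + (1)*(10) = -128 + 696 + 10 = 578.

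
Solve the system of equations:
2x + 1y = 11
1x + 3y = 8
x = 5, y = 1

Use elimination (row reduction):
Equation 1: 2x + 1y = 11.
Equation 2: 1x + 3y = 8.
Multiply Eq1 by 1 and Eq2 by 2: 2x + 1y = 11;  2x + 6y = 16.
Subtract: (5)y = 5, so y = 1.
Back-substitute into Eq1: 2x + 1*(1) = 11, so x = 5.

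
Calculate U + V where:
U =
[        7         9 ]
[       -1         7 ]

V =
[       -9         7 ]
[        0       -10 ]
U + V =
[       -2        16 ]
[       -1        -3 ]

Matrix addition is elementwise: (U+V)[i][j] = U[i][j] + V[i][j].
  (U+V)[0][0] = (7) + (-9) = -2
  (U+V)[0][1] = (9) + (7) = 16
  (U+V)[1][0] = (-1) + (0) = -1
  (U+V)[1][1] = (7) + (-10) = -3
U + V =
[       -2        16 ]
[       -1        -3 ]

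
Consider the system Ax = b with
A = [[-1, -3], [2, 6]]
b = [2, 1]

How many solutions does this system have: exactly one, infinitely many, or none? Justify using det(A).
No solution

det(A) = (-1)*(6) - (-3)*(2) = 0, so A is singular.
The column space of A is span(column 1) = span([-1, 2]).
b = [2, 1] is not a scalar multiple of column 1, so b ∉ column space and the system is inconsistent — no solution.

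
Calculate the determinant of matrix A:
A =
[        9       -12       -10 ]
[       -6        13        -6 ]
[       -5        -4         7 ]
det(A) = -1151

Expand along row 0 (cofactor expansion): det(A) = a*(e*i - f*h) - b*(d*i - f*g) + c*(d*h - e*g), where the 3×3 is [[a, b, c], [d, e, f], [g, h, i]].
Minor M_00 = (13)*(7) - (-6)*(-4) = 91 - 24 = 67.
Minor M_01 = (-6)*(7) - (-6)*(-5) = -42 - 30 = -72.
Minor M_02 = (-6)*(-4) - (13)*(-5) = 24 + 65 = 89.
det(A) = (9)*(67) - (-12)*(-72) + (-10)*(89) = 603 - 864 - 890 = -1151.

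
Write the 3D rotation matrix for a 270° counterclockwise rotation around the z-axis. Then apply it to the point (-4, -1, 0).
R = [[0, 1, 0], [-1, 0, 0], [0, 0, 1]]; R·(-4, -1, 0) = (-1, 4, 0)

Rotation matrix for 270° around z-axis:
cos(270°) = 0, sin(270°) = -1
R = [[0, 1, 0], [-1, 0, 0], [0, 0, 1]]
Apply to (-4, -1, 0): R·[-4, -1, 0]ᵀ = (-1, 4, 0)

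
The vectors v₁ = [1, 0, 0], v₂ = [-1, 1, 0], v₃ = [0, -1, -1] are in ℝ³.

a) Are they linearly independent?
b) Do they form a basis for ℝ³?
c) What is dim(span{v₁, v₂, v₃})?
Yes independent, yes basis, dim = 3

Stack v₁, v₂, v₃ as rows of a 3×3 matrix.
[[1, 0, 0]; [-1, 1, 0]; [0, -1, -1]] is already lower triangular with nonzero diagonal entries (1, 1, -1), so its determinant is the product of the diagonal entries, det = (1)·(1)·(-1) = -1 ≠ 0, and the rows are linearly independent.
Three linearly independent vectors in ℝ³ form a basis for ℝ³, so dim(span{v₁,v₂,v₃}) = 3.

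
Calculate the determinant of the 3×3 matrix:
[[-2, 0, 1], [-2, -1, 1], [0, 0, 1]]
2

Expansion along first row:
det = -2·det([[-1,1],[0,1]]) - 0·det([[-2,1],[0,1]]) + 1·det([[-2,-1],[0,0]])
    = -2·(-1·1 - 1·0) - 0·(-2·1 - 1·0) + 1·(-2·0 - -1·0)
    = -2·-1 - 0·-2 + 1·0
    = 2 + 0 + 0 = 2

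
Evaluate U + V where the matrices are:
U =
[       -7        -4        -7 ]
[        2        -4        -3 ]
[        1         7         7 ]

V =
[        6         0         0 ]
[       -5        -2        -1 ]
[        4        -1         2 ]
U + V =
[       -1        -4        -7 ]
[       -3        -6        -4 ]
[        5         6         9 ]

Matrix addition is elementwise: (U+V)[i][j] = U[i][j] + V[i][j].
  (U+V)[0][0] = (-7) + (6) = -1
  (U+V)[0][1] = (-4) + (0) = -4
  (U+V)[0][2] = (-7) + (0) = -7
  (U+V)[1][0] = (2) + (-5) = -3
  (U+V)[1][1] = (-4) + (-2) = -6
  (U+V)[1][2] = (-3) + (-1) = -4
  (U+V)[2][0] = (1) + (4) = 5
  (U+V)[2][1] = (7) + (-1) = 6
  (U+V)[2][2] = (7) + (2) = 9
U + V =
[       -1        -4        -7 ]
[       -3        -6        -4 ]
[        5         6         9 ]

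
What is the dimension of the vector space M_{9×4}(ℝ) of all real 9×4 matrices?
Dimension = 36

A real 9×4 matrix is determined by its 9·4 = 36 independent entries.
A standard basis is {E_ij : 1 ≤ i ≤ 9, 1 ≤ j ≤ 4}, where E_ij has a 1 in position (i, j) and 0 elsewhere — there are 36 such matrices, and they are linearly independent and span M_{9×4}(ℝ).
Therefore dim(M_{9×4}(ℝ)) = 36.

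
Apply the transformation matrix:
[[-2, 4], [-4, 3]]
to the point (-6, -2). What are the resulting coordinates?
(4, 18)

Matrix multiplication:
[[-2, 4], [-4, 3]] × [-6, -2]ᵀ
= [-2×-6 + 4×-2, -4×-6 + 3×-2]ᵀ
= [4.0000, 18.0000]ᵀ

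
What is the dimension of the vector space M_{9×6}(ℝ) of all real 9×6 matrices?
Dimension = 54

A real 9×6 matrix is determined by its 9·6 = 54 independent entries.
A standard basis is {E_ij : 1 ≤ i ≤ 9, 1 ≤ j ≤ 6}, where E_ij has a 1 in position (i, j) and 0 elsewhere — there are 54 such matrices, and they are linearly independent and span M_{9×6}(ℝ).
Therefore dim(M_{9×6}(ℝ)) = 54.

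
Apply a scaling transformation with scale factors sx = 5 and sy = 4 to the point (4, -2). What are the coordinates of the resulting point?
(20, -8)

Scaling matrix:
[[5, 0], [0, 4]]
Result: (4 × 5, -2 × 4) = (20, -8)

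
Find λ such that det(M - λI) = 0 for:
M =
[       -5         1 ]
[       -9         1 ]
λ = -2, -2

Solve det(M - λI) = 0. For a 2×2 matrix the characteristic equation is λ² - (trace)λ + det = 0.
trace(M) = a + d = -5 + 1 = -4.
det(M) = a*d - b*c = (-5)*(1) - (1)*(-9) = -5 + 9 = 4.
Characteristic equation: λ² - (-4)λ + (4) = 0.
Discriminant = (-4)² - 4*(4) = 16 - 16 = 0.
λ = (-4 ± √0) / 2 = (-4 ± 0) / 2 = -2, -2.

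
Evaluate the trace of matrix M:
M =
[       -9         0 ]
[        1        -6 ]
tr(M) = -9 - 6 = -15

The trace of a square matrix is the sum of its diagonal entries.
Diagonal entries of M: M[0][0] = -9, M[1][1] = -6.
tr(M) = -9 - 6 = -15.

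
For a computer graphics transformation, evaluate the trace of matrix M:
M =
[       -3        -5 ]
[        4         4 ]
tr(M) = -3 + 4 = 1

The trace of a square matrix is the sum of its diagonal entries.
Diagonal entries of M: M[0][0] = -3, M[1][1] = 4.
tr(M) = -3 + 4 = 1.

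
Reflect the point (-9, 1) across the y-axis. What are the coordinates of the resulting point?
(9, 1)

Reflection across y-axis: (-9, 1) → (9, 1)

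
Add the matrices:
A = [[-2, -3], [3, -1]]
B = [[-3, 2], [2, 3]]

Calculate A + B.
[[-5, -1], [5, 2]]

Add corresponding elements:
(-2)+(-3)=-5
(-3)+(2)=-1
(3)+(2)=5
(-1)+(3)=2
A + B = [[-5, -1], [5, 2]]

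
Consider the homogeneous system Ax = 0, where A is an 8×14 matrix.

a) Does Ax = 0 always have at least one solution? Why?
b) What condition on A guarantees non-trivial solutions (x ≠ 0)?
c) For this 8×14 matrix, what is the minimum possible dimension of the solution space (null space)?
a) Yes, x = 0 is always a solution. b) When A has linearly dependent columns (rank < n). c) Minimum nullity = 6.

a) x = 0 satisfies A·0 = 0, so the zero vector is always a solution.
b) Non-trivial solutions exist iff the columns of A are linearly dependent, equivalently rank(A) < n (the number of columns).
c) By rank-nullity, rank(A) + nullity(A) = n = 14. Since A has only 8 rows, rank(A) ≤ 8, so nullity(A) ≥ 14 - 8 = 6.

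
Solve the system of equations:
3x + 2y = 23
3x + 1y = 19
x = 5, y = 4

Use elimination (row reduction):
Equation 1: 3x + 2y = 23.
Equation 2: 3x + 1y = 19.
Multiply Eq1 by 3 and Eq2 by 3: 9x + 6y = 69;  9x + 3y = 57.
Subtract: (-3)y = -12, so y = 4.
Back-substitute into Eq1: 3x + 2*(4) = 23, so x = 5.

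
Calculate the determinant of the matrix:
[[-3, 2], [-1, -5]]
17

For a 2×2 matrix [[a, b], [c, d]], det = ad - bc
det = (-3)(-5) - (2)(-1) = 15 - -2 = 17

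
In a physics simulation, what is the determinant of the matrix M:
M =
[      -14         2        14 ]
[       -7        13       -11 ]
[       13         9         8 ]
det(M) = -6264

Expand along row 0 (cofactor expansion): det(M) = a*(e*i - f*h) - b*(d*i - f*g) + c*(d*h - e*g), where the 3×3 is [[a, b, c], [d, e, f], [g, h, i]].
Minor M_00 = (13)*(8) - (-11)*(9) = 104 + 99 = 203.
Minor M_01 = (-7)*(8) - (-11)*(13) = -56 + 143 = 87.
Minor M_02 = (-7)*(9) - (13)*(13) = -63 - 169 = -232.
det(M) = (-14)*(203) - (2)*(87) + (14)*(-232) = -2842 - 174 - 3248 = -6264.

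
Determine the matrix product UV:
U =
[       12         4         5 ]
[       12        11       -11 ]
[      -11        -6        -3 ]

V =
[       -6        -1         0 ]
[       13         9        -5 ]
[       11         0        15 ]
UV =
[       35        24        55 ]
[      -50        87      -220 ]
[      -45       -43       -15 ]

Matrix multiplication: (UV)[i][j] = sum over k of U[i][k] * V[k][j].
  (UV)[0][0] = (12)*(-6) + (4)*(13) + (5)*(11) = 35
  (UV)[0][1] = (12)*(-1) + (4)*(9) + (5)*(0) = 24
  (UV)[0][2] = (12)*(0) + (4)*(-5) + (5)*(15) = 55
  (UV)[1][0] = (12)*(-6) + (11)*(13) + (-11)*(11) = -50
  (UV)[1][1] = (12)*(-1) + (11)*(9) + (-11)*(0) = 87
  (UV)[1][2] = (12)*(0) + (11)*(-5) + (-11)*(15) = -220
  (UV)[2][0] = (-11)*(-6) + (-6)*(13) + (-3)*(11) = -45
  (UV)[2][1] = (-11)*(-1) + (-6)*(9) + (-3)*(0) = -43
  (UV)[2][2] = (-11)*(0) + (-6)*(-5) + (-3)*(15) = -15
UV =
[       35        24        55 ]
[      -50        87      -220 ]
[      -45       -43       -15 ]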